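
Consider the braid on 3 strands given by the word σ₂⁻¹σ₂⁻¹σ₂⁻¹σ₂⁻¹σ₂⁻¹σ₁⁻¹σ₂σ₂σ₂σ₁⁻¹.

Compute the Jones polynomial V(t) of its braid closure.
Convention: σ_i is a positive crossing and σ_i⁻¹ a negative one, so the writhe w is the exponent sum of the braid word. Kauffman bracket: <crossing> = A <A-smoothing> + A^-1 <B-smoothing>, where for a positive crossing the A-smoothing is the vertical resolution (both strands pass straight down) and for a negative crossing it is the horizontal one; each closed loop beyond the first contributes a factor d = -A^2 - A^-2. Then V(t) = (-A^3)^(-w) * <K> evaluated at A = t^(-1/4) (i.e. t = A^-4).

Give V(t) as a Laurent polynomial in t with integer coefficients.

Braid: s2^-1 s2^-1 s2^-1 s2^-1 s2^-1 s1^-1 s2 s2 s2 s1^-1 on 3 strands, 10 crossings.
Writhe w = (#positive) - (#negative) = 3 - 7 = -4.
State-sum expansion of <K>. There are 2^10 = 1024 states.
Smooth each crossing (0=||, 1=⌣⌢); contribution A^(Σ sign_k(1-2s_k)) * d^(L-1).
Tabulate the states by total A-exponent and number of loops L (A-exp: L × count):
  A^10: L=6 ×1
  A^8: L=5 ×10
  A^6: L=4 ×35, L=6 ×10
  A^4: L=3 ×60, L=5 ×50, L=7 ×10
  A^2: L=2 ×55, L=4 ×100, L=6 ×50, L=8 ×5
  A^0: L=1 ×25, L=3 ×101, L=5 ×100, L=7 ×25, L=9 ×1
  A^-2: L=2 ×55, L=4 ×100, L=6 ×50, L=8 ×5
  A^-4: L=1 ×6, L=3 ×54, L=5 ×50, L=7 ×10
  A^-6: L=2 ×9, L=4 ×26, L=6 ×10
  A^-8: L=3 ×5, L=5 ×5
  A^-10: L=4 ×1
Each group contributes A^e * Σ count * d^(L-1):
Powers of d = -A^2 - A^-2: d^2 = A^4 + 2 + A^-4; d^3 = -A^6 - 3*A^2 - 3*A^-2 - A^-6; d^4 = A^8 + 4*A^4 + 6 + 4*A^-4 + A^-8; d^5 = -A^10 - 5*A^6 - 10*A^2 - 10*A^-2 - 5*A^-6 - A^-10; d^6 = A^12 + 6*A^8 + 15*A^4 + 20 + 15*A^-4 + 6*A^-8 + A^-12; d^7 = -A^14 - 7*A^10 - 21*A^6 - 35*A^2 - 35*A^-2 - 21*A^-6 - 7*A^-10 - A^-14; d^8 = A^16 + 8*A^12 + 28*A^8 + 56*A^4 + 70 + 56*A^-4 + 28*A^-8 + 8*A^-12 + A^-16.
  A^10 * (d^5) = -A^20 - 5*A^16 - 10*A^12 - 10*A^8 - 5*A^4 - 1
  A^8 * (10*d^4) = 10*A^16 + 40*A^12 + 60*A^8 + 40*A^4 + 10
  A^6 * (35*d^3 + 10*d^5) = -10*A^16 - 85*A^12 - 205*A^8 - 205*A^4 - 85 - 10*A^-4
  A^4 * (60*d^2 + 50*d^4 + 10*d^6) = 10*A^16 + 110*A^12 + 410*A^8 + 620*A^4 + 410 + 110*A^-4 + 10*A^-8
  A^2 * (55*d + 100*d^3 + 50*d^5 + 5*d^7) = -5*A^16 - 85*A^12 - 455*A^8 - 1030*A^4 - 1030 - 455*A^-4 - 85*A^-8 - 5*A^-12
  A^0 * (25 + 101*d^2 + 100*d^4 + 25*d^6 + d^8) = A^16 + 33*A^12 + 278*A^8 + 932*A^4 + 1397 + 932*A^-4 + 278*A^-8 + 33*A^-12 + A^-16
  A^-2 * (55*d + 100*d^3 + 50*d^5 + 5*d^7) = -5*A^12 - 85*A^8 - 455*A^4 - 1030 - 1030*A^-4 - 455*A^-8 - 85*A^-12 - 5*A^-16
  A^-4 * (6 + 54*d^2 + 50*d^4 + 10*d^6) = 10*A^8 + 110*A^4 + 404 + 614*A^-4 + 404*A^-8 + 110*A^-12 + 10*A^-16
  A^-6 * (9*d + 26*d^3 + 10*d^5) = -10*A^4 - 76 - 187*A^-4 - 187*A^-8 - 76*A^-12 - 10*A^-16
  A^-8 * (5*d^2 + 5*d^4) = 5 + 25*A^-4 + 40*A^-8 + 25*A^-12 + 5*A^-16
  A^-10 * (d^3) = -A^-4 - 3*A^-8 - 3*A^-12 - A^-16
Summing the groups: <K> = -A^20 + A^16 - 2*A^12 + 3*A^8 - 3*A^4 + 4 - 2*A^-4 + 2*A^-8 - A^-12
Normalise by the writhe: (-A^3)^(-w) = (-A^3)^(4) = A^12, so f(A) = A^12 * <K> = -A^32 + A^28 - 2*A^24 + 3*A^20 - 3*A^16 + 4*A^12 - 2*A^8 + 2*A^4 - 1.
Substitute A = t^(-1/4), i.e. A^e → t^(-e/4): V(t) = -1 + 2*t^-1 - 2*t^-2 + 4*t^-3 - 3*t^-4 + 3*t^-5 - 2*t^-6 + t^-7 - t^-8

Answer: -1 + 2*t^-1 - 2*t^-2 + 4*t^-3 - 3*t^-4 + 3*t^-5 - 2*t^-6 + t^-7 - t^-8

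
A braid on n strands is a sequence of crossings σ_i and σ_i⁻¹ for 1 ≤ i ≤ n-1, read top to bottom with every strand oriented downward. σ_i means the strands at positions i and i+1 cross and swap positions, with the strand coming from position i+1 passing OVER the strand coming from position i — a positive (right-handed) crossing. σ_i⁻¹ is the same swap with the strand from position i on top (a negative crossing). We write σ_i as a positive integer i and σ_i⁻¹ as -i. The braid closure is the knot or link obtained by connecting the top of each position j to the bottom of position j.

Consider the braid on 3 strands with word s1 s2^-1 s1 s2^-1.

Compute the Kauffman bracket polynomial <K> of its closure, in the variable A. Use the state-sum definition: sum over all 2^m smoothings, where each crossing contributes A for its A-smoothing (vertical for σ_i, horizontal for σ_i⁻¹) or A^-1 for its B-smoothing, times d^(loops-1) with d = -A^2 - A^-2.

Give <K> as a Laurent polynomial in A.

Braid: s1 s2^-1 s1 s2^-1 on 3 strands, 4 crossings.
Writhe w = (#positive) - (#negative) = 2 - 2 = 0.
State-sum expansion of <K>. There are 2^4 = 16 states.
Each crossing splits two ways (0=vertical, 1=horizontal). The state's weight is A^(#A-smoothings - #B-smoothings) * d^(loops - 1).
  state 0000: A-exp=+0, loops=3, term = A^0 * d^2
  state 0001: A-exp=+2, loops=2, term = A^2 * d^1
  state 0010: A-exp=-2, loops=2, term = A^-2 * d^1
  state 0011: A-exp=+0, loops=1, term = A^0 * d^0
  state 0100: A-exp=+2, loops=2, term = A^2 * d^1
  state 0101: A-exp=+4, loops=3, term = A^4 * d^2
  state 0110: A-exp=+0, loops=1, term = A^0 * d^0
  state 0111: A-exp=+2, loops=2, term = A^2 * d^1
  state 1000: A-exp=-2, loops=2, term = A^-2 * d^1
  state 1001: A-exp=+0, loops=1, term = A^0 * d^0
  state 1010: A-exp=-4, loops=3, term = A^-4 * d^2
  state 1011: A-exp=-2, loops=2, term = A^-2 * d^1
  state 1100: A-exp=+0, loops=1, term = A^0 * d^0
  state 1101: A-exp=+2, loops=2, term = A^2 * d^1
  state 1110: A-exp=-2, loops=2, term = A^-2 * d^1
  state 1111: A-exp=+0, loops=1, term = A^0 * d^0
Collect the terms by A-exponent (count of states per loop number):
Powers of d = -A^2 - A^-2: d^2 = A^4 + 2 + A^-4.
  A^4 * (d^2) = A^8 + 2*A^4 + 1
  A^2 * (4*d) = -4*A^4 - 4
  A^0 * (5 + d^2) = A^4 + 7 + A^-4
  A^-2 * (4*d) = -4 - 4*A^-4
  A^-4 * (d^2) = 1 + 2*A^-4 + A^-8
Summing the groups: <K> = A^8 - A^4 + 1 - A^-4 + A^-8

Answer: A^8 - A^4 + 1 - A^-4 + A^-8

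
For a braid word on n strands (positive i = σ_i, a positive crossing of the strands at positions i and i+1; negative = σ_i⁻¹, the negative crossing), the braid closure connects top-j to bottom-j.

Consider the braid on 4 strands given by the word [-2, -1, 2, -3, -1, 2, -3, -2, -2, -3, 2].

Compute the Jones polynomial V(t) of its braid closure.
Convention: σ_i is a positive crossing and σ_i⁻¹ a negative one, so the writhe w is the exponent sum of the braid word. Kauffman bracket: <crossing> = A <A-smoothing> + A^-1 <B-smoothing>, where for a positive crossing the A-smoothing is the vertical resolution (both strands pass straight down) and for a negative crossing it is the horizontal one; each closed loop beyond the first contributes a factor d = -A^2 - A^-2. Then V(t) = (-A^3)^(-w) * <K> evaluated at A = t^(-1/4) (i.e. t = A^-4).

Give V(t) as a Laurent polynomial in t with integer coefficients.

2*t^-1 - 3*t^-2 + 4*t^-3 - 4*t^-4 + 4*t^-5 - 3*t^-6 + 2*t^-7 - t^-8

Derivation:
The presented braid s2^-1 s1^-1 s2 s3^-1 s1^-1 s2 s3^-1 s2^-1 s2^-1 s3^-1 s2 on 4 strands reduces by inverse Markov moves (closure unchanged at each step):
  Deconjugate: the word is γ·β·γ⁻¹ with γ = s2^-1 (prefix) and γ⁻¹ = s2 (suffix); strip both.
Reduced to β = s1^-1 s2 s3^-1 s1^-1 s2 s3^-1 s2^-1 s2^-1 s3^-1 on 4 strands, 9 crossings.
Compute on β:
Braid: s1^-1 s2 s3^-1 s1^-1 s2 s3^-1 s2^-1 s2^-1 s3^-1 on 4 strands, 9 crossings.
Writhe w = (#positive) - (#negative) = 2 - 7 = -5.
Computing the Kauffman bracket via state sum. There are 2^9 = 512 states.
Each crossing splits two ways (0=vertical, 1=horizontal). The state's weight is A^(#A-smoothings - #B-smoothings) * d^(loops - 1).
Tabulate the states by total A-exponent and number of loops L (A-exp: L × count):
  A^9: L=5 ×1
  A^7: L=4 ×9
  A^5: L=3 ×33, L=5 ×3
  A^3: L=2 ×59, L=4 ×25
  A^1: L=1 ×42, L=3 ×80, L=5 ×4
  A^-1: L=2 ×93, L=4 ×33
  A^-3: L=1 ×19, L=3 ×58, L=5 ×7
  A^-5: L=2 ×19, L=4 ×16, L=6 ×1
  A^-7: L=3 ×7, L=5 ×2
  A^-9: L=4 ×1
Each group contributes A^e * Σ count * d^(L-1):
Powers of d = -A^2 - A^-2: d^2 = A^4 + 2 + A^-4; d^3 = -A^6 - 3*A^2 - 3*A^-2 - A^-6; d^4 = A^8 + 4*A^4 + 6 + 4*A^-4 + A^-8; d^5 = -A^10 - 5*A^6 - 10*A^2 - 10*A^-2 - 5*A^-6 - A^-10.
  A^9 * (d^4) = A^17 + 4*A^13 + 6*A^9 + 4*A^5 + A
  A^7 * (9*d^3) = -9*A^13 - 27*A^9 - 27*A^5 - 9*A
  A^5 * (33*d^2 + 3*d^4) = 3*A^13 + 45*A^9 + 84*A^5 + 45*A + 3*A^-3
  A^3 * (59*d + 25*d^3) = -25*A^9 - 134*A^5 - 134*A - 25*A^-3
  A^1 * (42 + 80*d^2 + 4*d^4) = 4*A^9 + 96*A^5 + 226*A + 96*A^-3 + 4*A^-7
  A^-1 * (93*d + 33*d^3) = -33*A^5 - 192*A - 192*A^-3 - 33*A^-7
  A^-3 * (19 + 58*d^2 + 7*d^4) = 7*A^5 + 86*A + 177*A^-3 + 86*A^-7 + 7*A^-11
  A^-5 * (19*d + 16*d^3 + d^5) = -A^5 - 21*A - 77*A^-3 - 77*A^-7 - 21*A^-11 - A^-15
  A^-7 * (7*d^2 + 2*d^4) = 2*A + 15*A^-3 + 26*A^-7 + 15*A^-11 + 2*A^-15
  A^-9 * (d^3) = -A^-3 - 3*A^-7 - 3*A^-11 - A^-15
Summing the groups: <K> = A^17 - 2*A^13 + 3*A^9 - 4*A^5 + 4*A - 4*A^-3 + 3*A^-7 - 2*A^-11
Normalise by the writhe: (-A^3)^(-w) = (-A^3)^(5) = -A^15, so f(A) = -A^15 * <K> = -A^32 + 2*A^28 - 3*A^24 + 4*A^20 - 4*A^16 + 4*A^12 - 3*A^8 + 2*A^4.
Substitute A = t^(-1/4), i.e. A^e → t^(-e/4): V(t) = 2*t^-1 - 3*t^-2 + 4*t^-3 - 4*t^-4 + 4*t^-5 - 3*t^-6 + 2*t^-7 - t^-8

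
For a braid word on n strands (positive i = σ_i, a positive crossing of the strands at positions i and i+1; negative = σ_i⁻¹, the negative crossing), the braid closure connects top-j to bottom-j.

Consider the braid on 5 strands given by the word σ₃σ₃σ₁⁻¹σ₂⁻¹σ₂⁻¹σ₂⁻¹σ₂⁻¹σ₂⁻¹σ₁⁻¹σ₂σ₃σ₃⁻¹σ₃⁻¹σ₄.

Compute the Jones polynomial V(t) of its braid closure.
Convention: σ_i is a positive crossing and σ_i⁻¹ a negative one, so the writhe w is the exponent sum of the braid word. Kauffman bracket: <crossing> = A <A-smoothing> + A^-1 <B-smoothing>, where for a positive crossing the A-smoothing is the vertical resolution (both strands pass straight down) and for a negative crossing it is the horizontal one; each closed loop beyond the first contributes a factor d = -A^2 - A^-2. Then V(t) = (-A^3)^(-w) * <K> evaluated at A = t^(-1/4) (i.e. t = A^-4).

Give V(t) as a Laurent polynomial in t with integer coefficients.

The presented braid s3 s3 s1^-1 s2^-1 s2^-1 s2^-1 s2^-1 s2^-1 s1^-1 s2 s3 s3^-1 s3^-1 s4 on 5 strands reduces by inverse Markov moves (closure unchanged at each step):
  Destabilize: the word has the form β·s4 where s4 occurs only as the final letter (β ∈ B_4); drop it and the last strand → 4 strands.
  Deconjugate: the word is γ·β·γ⁻¹ with γ = s3 s3 (prefix) and γ⁻¹ = s3^-1 s3^-1 (suffix); strip both.
  Destabilize: the word has the form β·s3 where s3 occurs only as the final letter (β ∈ B_3); drop it and the last strand → 3 strands.
Reduced to β = s1^-1 s2^-1 s2^-1 s2^-1 s2^-1 s2^-1 s1^-1 s2 on 3 strands, 8 crossings.
Compute on β:
Braid: s1^-1 s2^-1 s2^-1 s2^-1 s2^-1 s2^-1 s1^-1 s2 on 3 strands, 8 crossings.
Writhe w = (#positive) - (#negative) = 1 - 7 = -6.
Enumerate smoothing states for the bracket polynomial. There are 2^8 = 256 states.
Smooth each crossing (0=||, 1=⌣⌢); contribution A^(Σ sign_k(1-2s_k)) * d^(L-1).
Tabulate the states by total A-exponent and number of loops L (A-exp: L × count):
  A^8: L=6 ×1
  A^6: L=5 ×8
  A^4: L=4 ×25, L=6 ×3
  A^2: L=3 ×40, L=5 ×15, L=7 ×1
  A^0: L=2 ×35, L=4 ×30, L=6 ×5
  A^-2: L=1 ×15, L=3 ×31, L=5 ×10
  A^-4: L=2 ×18, L=4 ×10
  A^-6: L=1 ×2, L=3 ×6
  A^-8: L=2 ×1
Each group contributes A^e * Σ count * d^(L-1):
Powers of d = -A^2 - A^-2: d^2 = A^4 + 2 + A^-4; d^3 = -A^6 - 3*A^2 - 3*A^-2 - A^-6; d^4 = A^8 + 4*A^4 + 6 + 4*A^-4 + A^-8; d^5 = -A^10 - 5*A^6 - 10*A^2 - 10*A^-2 - 5*A^-6 - A^-10; d^6 = A^12 + 6*A^8 + 15*A^4 + 20 + 15*A^-4 + 6*A^-8 + A^-12.
  A^8 * (d^5) = -A^18 - 5*A^14 - 10*A^10 - 10*A^6 - 5*A^2 - A^-2
  A^6 * (8*d^4) = 8*A^14 + 32*A^10 + 48*A^6 + 32*A^2 + 8*A^-2
  A^4 * (25*d^3 + 3*d^5) = -3*A^14 - 40*A^10 - 105*A^6 - 105*A^2 - 40*A^-2 - 3*A^-6
  A^2 * (40*d^2 + 15*d^4 + d^6) = A^14 + 21*A^10 + 115*A^6 + 190*A^2 + 115*A^-2 + 21*A^-6 + A^-10
  A^0 * (35*d + 30*d^3 + 5*d^5) = -5*A^10 - 55*A^6 - 175*A^2 - 175*A^-2 - 55*A^-6 - 5*A^-10
  A^-2 * (15 + 31*d^2 + 10*d^4) = 10*A^6 + 71*A^2 + 137*A^-2 + 71*A^-6 + 10*A^-10
  A^-4 * (18*d + 10*d^3) = -10*A^2 - 48*A^-2 - 48*A^-6 - 10*A^-10
  A^-6 * (2 + 6*d^2) = 6*A^-2 + 14*A^-6 + 6*A^-10
  A^-8 * (d) = -A^-6 - A^-10
Summing the groups: <K> = -A^18 + A^14 - 2*A^10 + 3*A^6 - 2*A^2 + 2*A^-2 - A^-6 + A^-10
Normalise by the writhe: (-A^3)^(-w) = (-A^3)^(6) = A^18, so f(A) = A^18 * <K> = -A^36 + A^32 - 2*A^28 + 3*A^24 - 2*A^20 + 2*A^16 - A^12 + A^8.
Substitute A = t^(-1/4), i.e. A^e → t^(-e/4): V(t) = t^-2 - t^-3 + 2*t^-4 - 2*t^-5 + 3*t^-6 - 2*t^-7 + t^-8 - t^-9

Answer: t^-2 - t^-3 + 2*t^-4 - 2*t^-5 + 3*t^-6 - 2*t^-7 + t^-8 - t^-9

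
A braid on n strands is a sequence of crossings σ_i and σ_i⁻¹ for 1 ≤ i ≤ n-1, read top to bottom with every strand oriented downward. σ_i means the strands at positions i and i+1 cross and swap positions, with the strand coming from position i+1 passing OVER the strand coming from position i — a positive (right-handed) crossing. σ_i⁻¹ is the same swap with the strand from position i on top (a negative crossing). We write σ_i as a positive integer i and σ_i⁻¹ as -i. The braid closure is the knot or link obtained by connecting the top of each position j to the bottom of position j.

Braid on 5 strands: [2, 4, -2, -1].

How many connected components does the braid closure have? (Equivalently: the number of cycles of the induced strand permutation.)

3

Derivation:
Track the strand permutation on 5 strands, starting from identity.
  step 1: s2 swaps positions 2,3 -> [1 3 2 4 5]
  step 2: s4 swaps positions 4,5 -> [1 3 2 5 4]
  step 3: s2^-1 swaps positions 2,3 -> [1 2 3 5 4]
  step 4: s1^-1 swaps positions 1,2 -> [2 1 3 5 4]
Final permutation (position -> original strand): [2 1 3 5 4]
Closure components = cycle count of this permutation = 3.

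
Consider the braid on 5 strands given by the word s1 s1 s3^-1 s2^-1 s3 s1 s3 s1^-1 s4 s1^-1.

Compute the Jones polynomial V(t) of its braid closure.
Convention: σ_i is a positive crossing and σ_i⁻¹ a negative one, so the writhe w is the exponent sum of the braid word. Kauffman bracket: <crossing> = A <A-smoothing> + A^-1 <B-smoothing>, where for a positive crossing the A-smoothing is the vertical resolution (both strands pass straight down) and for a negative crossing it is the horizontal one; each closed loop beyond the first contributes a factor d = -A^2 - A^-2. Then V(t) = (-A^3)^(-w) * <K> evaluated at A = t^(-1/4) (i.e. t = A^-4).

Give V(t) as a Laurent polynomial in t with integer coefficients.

1

Derivation:
The presented braid s1 s1 s3^-1 s2^-1 s3 s1 s3 s1^-1 s4 s1^-1 on 5 strands reduces by inverse Markov moves (closure unchanged at each step):
  Deconjugate: the word is γ·β·γ⁻¹ with γ = s1 (prefix) and γ⁻¹ = s1^-1 (suffix); strip both.
  Destabilize: the word has the form β·s4 where s4 occurs only as the final letter (β ∈ B_4); drop it and the last strand → 4 strands.
  Deconjugate: the word is γ·β·γ⁻¹ with γ = s1 s3^-1 (prefix) and γ⁻¹ = s3 s1^-1 (suffix); strip both.
Reduced to β = s2^-1 s3 s1 on 4 strands, 3 crossings.
Compute on β:
Braid: s2^-1 s3 s1 on 4 strands, 3 crossings.
Writhe w = (#positive) - (#negative) = 2 - 1 = 1.
State-sum expansion of <K>. There are 2^3 = 8 states.
Smooth each crossing (0=||, 1=⌣⌢); contribution A^(Σ sign_k(1-2s_k)) * d^(L-1).
  state 000: A-exp=+1, loops=4, term = A^1 * d^3
  state 001: A-exp=-1, loops=3, term = A^-1 * d^2
  state 010: A-exp=-1, loops=3, term = A^-1 * d^2
  state 011: A-exp=-3, loops=2, term = A^-3 * d^1
  state 100: A-exp=+3, loops=3, term = A^3 * d^2
  state 101: A-exp=+1, loops=2, term = A^1 * d^1
  state 110: A-exp=+1, loops=2, term = A^1 * d^1
  state 111: A-exp=-1, loops=1, term = A^-1 * d^0
Collect the terms by A-exponent (count of states per loop number):
Powers of d = -A^2 - A^-2: d^2 = A^4 + 2 + A^-4; d^3 = -A^6 - 3*A^2 - 3*A^-2 - A^-6.
  A^3 * (d^2) = A^7 + 2*A^3 + A^-1
  A^1 * (2*d + d^3) = -A^7 - 5*A^3 - 5*A^-1 - A^-5
  A^-1 * (1 + 2*d^2) = 2*A^3 + 5*A^-1 + 2*A^-5
  A^-3 * (d) = -A^-1 - A^-5
Summing the groups: <K> = -A^3
Normalise by the writhe: (-A^3)^(-w) = (-A^3)^(-1) = -A^-3, so f(A) = -A^-3 * <K> = 1.
Substitute A = t^(-1/4), i.e. A^e → t^(-e/4): V(t) = 1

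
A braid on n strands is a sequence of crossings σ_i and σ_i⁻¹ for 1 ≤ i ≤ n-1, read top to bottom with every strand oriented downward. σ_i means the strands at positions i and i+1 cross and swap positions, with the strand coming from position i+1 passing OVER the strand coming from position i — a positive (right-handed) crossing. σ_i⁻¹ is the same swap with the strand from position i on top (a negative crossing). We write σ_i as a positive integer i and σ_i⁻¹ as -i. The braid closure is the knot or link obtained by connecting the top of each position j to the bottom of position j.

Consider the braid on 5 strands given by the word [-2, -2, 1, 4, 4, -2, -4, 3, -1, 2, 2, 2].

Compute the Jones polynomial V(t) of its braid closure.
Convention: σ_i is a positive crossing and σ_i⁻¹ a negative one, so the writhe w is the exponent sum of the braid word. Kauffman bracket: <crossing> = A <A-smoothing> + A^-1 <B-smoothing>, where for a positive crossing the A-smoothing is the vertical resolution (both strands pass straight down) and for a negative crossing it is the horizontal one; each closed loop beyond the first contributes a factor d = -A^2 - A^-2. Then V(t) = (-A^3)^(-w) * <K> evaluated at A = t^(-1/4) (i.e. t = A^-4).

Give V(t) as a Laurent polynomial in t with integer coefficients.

1

Derivation:
The presented braid s2^-1 s2^-1 s1 s4 s4 s2^-1 s4^-1 s3 s1^-1 s2 s2 s2 on 5 strands reduces by inverse Markov moves (closure unchanged at each step):
  Deconjugate: the word is γ·β·γ⁻¹ with γ = s2^-1 s2^-1 (prefix) and γ⁻¹ = s2 s2 (suffix); strip both.
Reduced to β = s1 s4 s4 s2^-1 s4^-1 s3 s1^-1 s2 on 5 strands, 8 crossings.
Compute on β:
Braid: s1 s4 s4 s2^-1 s4^-1 s3 s1^-1 s2 on 5 strands, 8 crossings.
Writhe w = (#positive) - (#negative) = 5 - 3 = 2.
Computing the Kauffman bracket via state sum. There are 2^8 = 256 states.
Smooth each crossing (0=||, 1=⌣⌢); contribution A^(Σ sign_k(1-2s_k)) * d^(L-1).
Tabulate the states by total A-exponent and number of loops L (A-exp: L × count):
  A^8: L=2 ×1
  A^6: L=1 ×1, L=3 ×7
  A^4: L=2 ×12, L=4 ×16
  A^2: L=1 ×5, L=3 ×38, L=5 ×13
  A^0: L=2 ×29, L=4 ×38, L=6 ×3
  A^-2: L=1 ×7, L=3 ×39, L=5 ×10
  A^-4: L=2 ×16, L=4 ×12
  A^-6: L=1 ×2, L=3 ×6
  A^-8: L=2 ×1
Each group contributes A^e * Σ count * d^(L-1):
Powers of d = -A^2 - A^-2: d^2 = A^4 + 2 + A^-4; d^3 = -A^6 - 3*A^2 - 3*A^-2 - A^-6; d^4 = A^8 + 4*A^4 + 6 + 4*A^-4 + A^-8; d^5 = -A^10 - 5*A^6 - 10*A^2 - 10*A^-2 - 5*A^-6 - A^-10.
  A^8 * (d) = -A^10 - A^6
  A^6 * (1 + 7*d^2) = 7*A^10 + 15*A^6 + 7*A^2
  A^4 * (12*d + 16*d^3) = -16*A^10 - 60*A^6 - 60*A^2 - 16*A^-2
  A^2 * (5 + 38*d^2 + 13*d^4) = 13*A^10 + 90*A^6 + 159*A^2 + 90*A^-2 + 13*A^-6
  A^0 * (29*d + 38*d^3 + 3*d^5) = -3*A^10 - 53*A^6 - 173*A^2 - 173*A^-2 - 53*A^-6 - 3*A^-10
  A^-2 * (7 + 39*d^2 + 10*d^4) = 10*A^6 + 79*A^2 + 145*A^-2 + 79*A^-6 + 10*A^-10
  A^-4 * (16*d + 12*d^3) = -12*A^2 - 52*A^-2 - 52*A^-6 - 12*A^-10
  A^-6 * (2 + 6*d^2) = 6*A^-2 + 14*A^-6 + 6*A^-10
  A^-8 * (d) = -A^-6 - A^-10
Summing the groups: <K> = A^6
Normalise by the writhe: (-A^3)^(-w) = (-A^3)^(-2) = A^-6, so f(A) = A^-6 * <K> = 1.
Substitute A = t^(-1/4), i.e. A^e → t^(-e/4): V(t) = 1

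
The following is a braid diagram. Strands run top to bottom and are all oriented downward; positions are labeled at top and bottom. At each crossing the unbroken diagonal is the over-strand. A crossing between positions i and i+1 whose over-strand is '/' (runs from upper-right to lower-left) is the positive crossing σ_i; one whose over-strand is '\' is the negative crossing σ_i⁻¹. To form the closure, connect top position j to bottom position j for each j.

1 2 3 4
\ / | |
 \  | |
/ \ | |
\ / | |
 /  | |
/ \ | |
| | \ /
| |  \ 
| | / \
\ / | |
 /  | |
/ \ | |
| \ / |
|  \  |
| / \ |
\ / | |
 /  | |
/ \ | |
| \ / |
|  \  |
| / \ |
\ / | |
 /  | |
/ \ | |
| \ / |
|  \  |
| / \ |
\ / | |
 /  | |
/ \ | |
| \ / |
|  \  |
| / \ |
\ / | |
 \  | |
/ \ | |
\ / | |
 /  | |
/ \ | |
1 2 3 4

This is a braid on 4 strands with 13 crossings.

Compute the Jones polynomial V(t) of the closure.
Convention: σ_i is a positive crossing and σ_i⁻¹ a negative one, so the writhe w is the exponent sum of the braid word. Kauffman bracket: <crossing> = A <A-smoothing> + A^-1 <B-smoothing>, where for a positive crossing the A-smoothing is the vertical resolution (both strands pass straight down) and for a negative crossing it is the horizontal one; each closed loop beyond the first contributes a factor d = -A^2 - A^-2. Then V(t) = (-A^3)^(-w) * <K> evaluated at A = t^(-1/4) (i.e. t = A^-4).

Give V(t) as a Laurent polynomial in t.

t^4 - 4*t^3 + 6*t^2 - 7*t + 9 - 7*t^-1 + 6*t^-2 - 4*t^-3 + t^-4

Derivation:
Reading the diagram top to bottom ('/'-over between positions i,i+1 = s_i, '\'-over = s_i^-1): braid word = s1^-1 s1 s3^-1 s1 s2^-1 s1 s2^-1 s1 s2^-1 s1 s2^-1 s1^-1 s1.
The presented braid s1^-1 s1 s3^-1 s1 s2^-1 s1 s2^-1 s1 s2^-1 s1 s2^-1 s1^-1 s1 on 4 strands reduces by inverse Markov moves (closure unchanged at each step):
  Deconjugate: the word is γ·β·γ⁻¹ with γ = s1^-1 s1 (prefix) and γ⁻¹ = s1^-1 s1 (suffix); strip both.
Reduced to β = s3^-1 s1 s2^-1 s1 s2^-1 s1 s2^-1 s1 s2^-1 on 4 strands, 9 crossings.
Compute on β:
Braid: s3^-1 s1 s2^-1 s1 s2^-1 s1 s2^-1 s1 s2^-1 on 4 strands, 9 crossings.
Writhe w = (#positive) - (#negative) = 4 - 5 = -1.
Computing the Kauffman bracket via state sum. There are 2^9 = 512 states.
Smooth each crossing (0=||, 1=⌣⌢); contribution A^(Σ sign_k(1-2s_k)) * d^(L-1).
Tabulate the states by total A-exponent and number of loops L (A-exp: L × count):
  A^9: L=5 ×1
  A^7: L=4 ×8, L=6 ×1
  A^5: L=3 ×28, L=5 ×8
  A^3: L=2 ×52, L=4 ×32
  A^1: L=1 ×45, L=3 ×77, L=5 ×4
  A^-1: L=2 ×97, L=4 ×29
  A^-3: L=3 ×80, L=5 ×4
  A^-5: L=4 ×36
  A^-7: L=5 ×9
  A^-9: L=6 ×1
Each group contributes A^e * Σ count * d^(L-1):
Powers of d = -A^2 - A^-2: d^2 = A^4 + 2 + A^-4; d^3 = -A^6 - 3*A^2 - 3*A^-2 - A^-6; d^4 = A^8 + 4*A^4 + 6 + 4*A^-4 + A^-8; d^5 = -A^10 - 5*A^6 - 10*A^2 - 10*A^-2 - 5*A^-6 - A^-10.
  A^9 * (d^4) = A^17 + 4*A^13 + 6*A^9 + 4*A^5 + A
  A^7 * (8*d^3 + d^5) = -A^17 - 13*A^13 - 34*A^9 - 34*A^5 - 13*A - A^-3
  A^5 * (28*d^2 + 8*d^4) = 8*A^13 + 60*A^9 + 104*A^5 + 60*A + 8*A^-3
  A^3 * (52*d + 32*d^3) = -32*A^9 - 148*A^5 - 148*A - 32*A^-3
  A^1 * (45 + 77*d^2 + 4*d^4) = 4*A^9 + 93*A^5 + 223*A + 93*A^-3 + 4*A^-7
  A^-1 * (97*d + 29*d^3) = -29*A^5 - 184*A - 184*A^-3 - 29*A^-7
  A^-3 * (80*d^2 + 4*d^4) = 4*A^5 + 96*A + 184*A^-3 + 96*A^-7 + 4*A^-11
  A^-5 * (36*d^3) = -36*A - 108*A^-3 - 108*A^-7 - 36*A^-11
  A^-7 * (9*d^4) = 9*A + 36*A^-3 + 54*A^-7 + 36*A^-11 + 9*A^-15
  A^-9 * (d^5) = -A - 5*A^-3 - 10*A^-7 - 10*A^-11 - 5*A^-15 - A^-19
Summing the groups: <K> = -A^13 + 4*A^9 - 6*A^5 + 7*A - 9*A^-3 + 7*A^-7 - 6*A^-11 + 4*A^-15 - A^-19
Normalise by the writhe: (-A^3)^(-w) = (-A^3)^(1) = -A^3, so f(A) = -A^3 * <K> = A^16 - 4*A^12 + 6*A^8 - 7*A^4 + 9 - 7*A^-4 + 6*A^-8 - 4*A^-12 + A^-16.
Substitute A = t^(-1/4), i.e. A^e → t^(-e/4): V(t) = t^4 - 4*t^3 + 6*t^2 - 7*t + 9 - 7*t^-1 + 6*t^-2 - 4*t^-3 + t^-4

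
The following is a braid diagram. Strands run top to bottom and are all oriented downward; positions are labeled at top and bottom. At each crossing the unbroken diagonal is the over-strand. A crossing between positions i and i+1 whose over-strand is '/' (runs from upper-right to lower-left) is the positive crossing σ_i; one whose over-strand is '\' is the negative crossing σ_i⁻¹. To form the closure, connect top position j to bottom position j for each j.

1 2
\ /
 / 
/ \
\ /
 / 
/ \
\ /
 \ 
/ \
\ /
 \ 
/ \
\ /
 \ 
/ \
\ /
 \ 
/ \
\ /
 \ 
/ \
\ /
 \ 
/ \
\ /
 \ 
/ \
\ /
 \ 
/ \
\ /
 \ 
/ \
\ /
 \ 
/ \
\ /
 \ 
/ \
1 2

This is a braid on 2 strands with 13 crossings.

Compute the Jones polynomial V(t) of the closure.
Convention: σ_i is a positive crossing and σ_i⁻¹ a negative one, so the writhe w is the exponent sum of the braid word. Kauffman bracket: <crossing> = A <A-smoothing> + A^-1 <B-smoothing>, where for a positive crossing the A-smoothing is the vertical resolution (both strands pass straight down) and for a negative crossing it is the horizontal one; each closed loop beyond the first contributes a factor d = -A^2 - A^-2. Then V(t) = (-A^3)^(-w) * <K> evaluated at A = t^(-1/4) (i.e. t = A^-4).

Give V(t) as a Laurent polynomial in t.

Reading the diagram top to bottom ('/'-over between positions i,i+1 = s_i, '\'-over = s_i^-1): braid word = s1 s1 s1^-1 s1^-1 s1^-1 s1^-1 s1^-1 s1^-1 s1^-1 s1^-1 s1^-1 s1^-1 s1^-1.
The presented braid s1 s1 s1^-1 s1^-1 s1^-1 s1^-1 s1^-1 s1^-1 s1^-1 s1^-1 s1^-1 s1^-1 s1^-1 on 2 strands reduces by inverse Markov moves (closure unchanged at each step):
  Deconjugate: the word is γ·β·γ⁻¹ with γ = s1 s1 (prefix) and γ⁻¹ = s1^-1 s1^-1 (suffix); strip both.
Reduced to β = s1^-1 s1^-1 s1^-1 s1^-1 s1^-1 s1^-1 s1^-1 s1^-1 s1^-1 on 2 strands, 9 crossings.
Compute on β:
Braid: s1^-1 s1^-1 s1^-1 s1^-1 s1^-1 s1^-1 s1^-1 s1^-1 s1^-1 on 2 strands, 9 crossings.
Writhe w = (#positive) - (#negative) = 0 - 9 = -9.
State-sum expansion of <K>. There are 2^9 = 512 states.
Smooth each crossing (0=||, 1=⌣⌢); contribution A^(Σ sign_k(1-2s_k)) * d^(L-1).
Tabulate the states by total A-exponent and number of loops L (A-exp: L × count):
  A^9: L=9 ×1
  A^7: L=8 ×9
  A^5: L=7 ×36
  A^3: L=6 ×84
  A^1: L=5 ×126
  A^-1: L=4 ×126
  A^-3: L=3 ×84
  A^-5: L=2 ×36
  A^-7: L=1 ×9
  A^-9: L=2 ×1
Each group contributes A^e * Σ count * d^(L-1):
Powers of d = -A^2 - A^-2: d^2 = A^4 + 2 + A^-4; d^3 = -A^6 - 3*A^2 - 3*A^-2 - A^-6; d^4 = A^8 + 4*A^4 + 6 + 4*A^-4 + A^-8; d^5 = -A^10 - 5*A^6 - 10*A^2 - 10*A^-2 - 5*A^-6 - A^-10; d^6 = A^12 + 6*A^8 + 15*A^4 + 20 + 15*A^-4 + 6*A^-8 + A^-12; d^7 = -A^14 - 7*A^10 - 21*A^6 - 35*A^2 - 35*A^-2 - 21*A^-6 - 7*A^-10 - A^-14; d^8 = A^16 + 8*A^12 + 28*A^8 + 56*A^4 + 70 + 56*A^-4 + 28*A^-8 + 8*A^-12 + A^-16.
  A^9 * (d^8) = A^25 + 8*A^21 + 28*A^17 + 56*A^13 + 70*A^9 + 56*A^5 + 28*A + 8*A^-3 + A^-7
  A^7 * (9*d^7) = -9*A^21 - 63*A^17 - 189*A^13 - 315*A^9 - 315*A^5 - 189*A - 63*A^-3 - 9*A^-7
  A^5 * (36*d^6) = 36*A^17 + 216*A^13 + 540*A^9 + 720*A^5 + 540*A + 216*A^-3 + 36*A^-7
  A^3 * (84*d^5) = -84*A^13 - 420*A^9 - 840*A^5 - 840*A - 420*A^-3 - 84*A^-7
  A^1 * (126*d^4) = 126*A^9 + 504*A^5 + 756*A + 504*A^-3 + 126*A^-7
  A^-1 * (126*d^3) = -126*A^5 - 378*A - 378*A^-3 - 126*A^-7
  A^-3 * (84*d^2) = 84*A + 168*A^-3 + 84*A^-7
  A^-5 * (36*d) = -36*A^-3 - 36*A^-7
  A^-7 * (9) = 9*A^-7
  A^-9 * (d) = -A^-7 - A^-11
Summing the groups: <K> = A^25 - A^21 + A^17 - A^13 + A^9 - A^5 + A - A^-3 - A^-11
Normalise by the writhe: (-A^3)^(-w) = (-A^3)^(9) = -A^27, so f(A) = -A^27 * <K> = -A^52 + A^48 - A^44 + A^40 - A^36 + A^32 - A^28 + A^24 + A^16.
Substitute A = t^(-1/4), i.e. A^e → t^(-e/4): V(t) = t^-4 + t^-6 - t^-7 + t^-8 - t^-9 + t^-10 - t^-11 + t^-12 - t^-13

Answer: t^-4 + t^-6 - t^-7 + t^-8 - t^-9 + t^-10 - t^-11 + t^-12 - t^-13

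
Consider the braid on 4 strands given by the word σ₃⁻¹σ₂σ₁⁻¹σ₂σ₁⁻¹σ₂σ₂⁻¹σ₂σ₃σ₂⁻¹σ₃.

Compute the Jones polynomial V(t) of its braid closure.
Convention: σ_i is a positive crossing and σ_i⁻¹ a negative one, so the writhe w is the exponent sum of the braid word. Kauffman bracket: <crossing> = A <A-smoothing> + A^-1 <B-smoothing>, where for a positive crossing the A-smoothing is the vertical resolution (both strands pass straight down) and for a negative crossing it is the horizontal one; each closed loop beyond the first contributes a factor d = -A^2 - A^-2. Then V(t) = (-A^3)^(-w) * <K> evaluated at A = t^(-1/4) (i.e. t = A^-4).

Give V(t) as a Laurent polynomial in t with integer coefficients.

t^2 - t + 1 - t^-1 + t^-2

Derivation:
The presented braid s3^-1 s2 s1^-1 s2 s1^-1 s2 s2^-1 s2 s3 s2^-1 s3 on 4 strands reduces by inverse Markov moves (closure unchanged at each step):
  Deconjugate: the word is γ·β·γ⁻¹ with γ = s3^-1 s2 (prefix) and γ⁻¹ = s2^-1 s3 (suffix); strip both.
  Destabilize: the word has the form β·s3 where s3 occurs only as the final letter (β ∈ B_3); drop it and the last strand → 3 strands.
Reduced to β = s1^-1 s2 s1^-1 s2 s2^-1 s2 on 3 strands, 6 crossings.
Compute on β:
First cancel adjacent σ_i σ_i⁻¹ pairs (Reidemeister II — same braid, same closure): s1^-1 s2 s1^-1 s2 s2^-1 s2 → s1^-1 s2 s1^-1 s2.
Braid: s1^-1 s2 s1^-1 s2 on 3 strands, 4 crossings.
Writhe w = (#positive) - (#negative) = 2 - 2 = 0.
Enumerate smoothing states for the bracket polynomial. There are 2^4 = 16 states.
For each crossing: s=0 is the vertical smoothing, s=1 horizontal. Crossing k contributes A^(sign_k * (1 - 2*s_k)); loop factor d = -A^2 - A^-2.
  state 0000: A-exp=+0, loops=3, term = A^0 * d^2
  state 0001: A-exp=-2, loops=2, term = A^-2 * d^1
  state 0010: A-exp=+2, loops=2, term = A^2 * d^1
  state 0011: A-exp=+0, loops=1, term = A^0 * d^0
  state 0100: A-exp=-2, loops=2, term = A^-2 * d^1
  state 0101: A-exp=-4, loops=3, term = A^-4 * d^2
  state 0110: A-exp=+0, loops=1, term = A^0 * d^0
  state 0111: A-exp=-2, loops=2, term = A^-2 * d^1
  state 1000: A-exp=+2, loops=2, term = A^2 * d^1
  state 1001: A-exp=+0, loops=1, term = A^0 * d^0
  state 1010: A-exp=+4, loops=3, term = A^4 * d^2
  state 1011: A-exp=+2, loops=2, term = A^2 * d^1
  state 1100: A-exp=+0, loops=1, term = A^0 * d^0
  state 1101: A-exp=-2, loops=2, term = A^-2 * d^1
  state 1110: A-exp=+2, loops=2, term = A^2 * d^1
  state 1111: A-exp=+0, loops=1, term = A^0 * d^0
Collect the terms by A-exponent (count of states per loop number):
Powers of d = -A^2 - A^-2: d^2 = A^4 + 2 + A^-4.
  A^4 * (d^2) = A^8 + 2*A^4 + 1
  A^2 * (4*d) = -4*A^4 - 4
  A^0 * (5 + d^2) = A^4 + 7 + A^-4
  A^-2 * (4*d) = -4 - 4*A^-4
  A^-4 * (d^2) = 1 + 2*A^-4 + A^-8
Summing the groups: <K> = A^8 - A^4 + 1 - A^-4 + A^-8
Normalise by the writhe: (-A^3)^(-w) = (-A^3)^(0) = 1, so f(A) = 1 * <K> = A^8 - A^4 + 1 - A^-4 + A^-8.
Substitute A = t^(-1/4), i.e. A^e → t^(-e/4): V(t) = t^2 - t + 1 - t^-1 + t^-2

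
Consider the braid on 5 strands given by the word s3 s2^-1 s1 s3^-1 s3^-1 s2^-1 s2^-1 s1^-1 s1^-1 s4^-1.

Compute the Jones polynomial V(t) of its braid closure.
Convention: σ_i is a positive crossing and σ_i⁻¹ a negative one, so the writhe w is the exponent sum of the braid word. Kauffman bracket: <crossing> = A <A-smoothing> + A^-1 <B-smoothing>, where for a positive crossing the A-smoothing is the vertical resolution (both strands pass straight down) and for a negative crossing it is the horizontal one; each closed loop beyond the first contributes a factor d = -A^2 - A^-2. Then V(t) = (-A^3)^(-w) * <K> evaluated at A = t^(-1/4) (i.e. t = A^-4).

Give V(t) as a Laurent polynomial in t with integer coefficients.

The presented braid s3 s2^-1 s1 s3^-1 s3^-1 s2^-1 s2^-1 s1^-1 s1^-1 s4^-1 on 5 strands reduces by inverse Markov moves (closure unchanged at each step):
  Destabilize: the word has the form β·s4^-1 where s4^-1 occurs only as the final letter (β ∈ B_4); drop it and the last strand → 4 strands.
Reduced to β = s3 s2^-1 s1 s3^-1 s3^-1 s2^-1 s2^-1 s1^-1 s1^-1 on 4 strands, 9 crossings.
Compute on β:
Braid: s3 s2^-1 s1 s3^-1 s3^-1 s2^-1 s2^-1 s1^-1 s1^-1 on 4 strands, 9 crossings.
Writhe w = (#positive) - (#negative) = 2 - 7 = -5.
State-sum expansion of <K>. There are 2^9 = 512 states.
For each crossing: s=0 is the vertical smoothing, s=1 horizontal. Crossing k contributes A^(sign_k * (1 - 2*s_k)); loop factor d = -A^2 - A^-2.
Tabulate the states by total A-exponent and number of loops L (A-exp: L × count):
  A^9: L=5 ×1
  A^7: L=4 ×9
  A^5: L=3 ×31, L=5 ×5
  A^3: L=2 ×48, L=4 ×35, L=6 ×1
  A^1: L=1 ×28, L=3 ×86, L=5 ×12
  A^-1: L=2 ×82, L=4 ×43, L=6 ×1
  A^-3: L=1 ×20, L=3 ×58, L=5 ×6
  A^-5: L=2 ×25, L=4 ×11
  A^-7: L=1 ×3, L=3 ×6
  A^-9: L=2 ×1
Each group contributes A^e * Σ count * d^(L-1):
Powers of d = -A^2 - A^-2: d^2 = A^4 + 2 + A^-4; d^3 = -A^6 - 3*A^2 - 3*A^-2 - A^-6; d^4 = A^8 + 4*A^4 + 6 + 4*A^-4 + A^-8; d^5 = -A^10 - 5*A^6 - 10*A^2 - 10*A^-2 - 5*A^-6 - A^-10.
  A^9 * (d^4) = A^17 + 4*A^13 + 6*A^9 + 4*A^5 + A
  A^7 * (9*d^3) = -9*A^13 - 27*A^9 - 27*A^5 - 9*A
  A^5 * (31*d^2 + 5*d^4) = 5*A^13 + 51*A^9 + 92*A^5 + 51*A + 5*A^-3
  A^3 * (48*d + 35*d^3 + d^5) = -A^13 - 40*A^9 - 163*A^5 - 163*A - 40*A^-3 - A^-7
  A^1 * (28 + 86*d^2 + 12*d^4) = 12*A^9 + 134*A^5 + 272*A + 134*A^-3 + 12*A^-7
  A^-1 * (82*d + 43*d^3 + d^5) = -A^9 - 48*A^5 - 221*A - 221*A^-3 - 48*A^-7 - A^-11
  A^-3 * (20 + 58*d^2 + 6*d^4) = 6*A^5 + 82*A + 172*A^-3 + 82*A^-7 + 6*A^-11
  A^-5 * (25*d + 11*d^3) = -11*A - 58*A^-3 - 58*A^-7 - 11*A^-11
  A^-7 * (3 + 6*d^2) = 6*A^-3 + 15*A^-7 + 6*A^-11
  A^-9 * (d) = -A^-7 - A^-11
Summing the groups: <K> = A^17 - A^13 + A^9 - 2*A^5 + 2*A - 2*A^-3 + A^-7 - A^-11
Normalise by the writhe: (-A^3)^(-w) = (-A^3)^(5) = -A^15, so f(A) = -A^15 * <K> = -A^32 + A^28 - A^24 + 2*A^20 - 2*A^16 + 2*A^12 - A^8 + A^4.
Substitute A = t^(-1/4), i.e. A^e → t^(-e/4): V(t) = t^-1 - t^-2 + 2*t^-3 - 2*t^-4 + 2*t^-5 - t^-6 + t^-7 - t^-8

Answer: t^-1 - t^-2 + 2*t^-3 - 2*t^-4 + 2*t^-5 - t^-6 + t^-7 - t^-8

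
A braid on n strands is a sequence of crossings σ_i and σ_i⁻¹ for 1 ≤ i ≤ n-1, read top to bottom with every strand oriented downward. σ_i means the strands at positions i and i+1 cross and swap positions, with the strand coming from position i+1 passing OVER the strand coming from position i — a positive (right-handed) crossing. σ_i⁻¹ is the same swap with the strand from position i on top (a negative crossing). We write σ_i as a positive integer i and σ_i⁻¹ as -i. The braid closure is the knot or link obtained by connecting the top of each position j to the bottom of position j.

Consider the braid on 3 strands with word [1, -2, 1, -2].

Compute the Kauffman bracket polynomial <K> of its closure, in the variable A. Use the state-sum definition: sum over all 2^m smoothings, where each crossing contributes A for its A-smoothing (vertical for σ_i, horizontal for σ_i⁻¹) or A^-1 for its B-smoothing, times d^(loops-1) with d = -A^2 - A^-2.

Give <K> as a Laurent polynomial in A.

Braid: s1 s2^-1 s1 s2^-1 on 3 strands, 4 crossings.
Writhe w = (#positive) - (#negative) = 2 - 2 = 0.
Enumerate smoothing states for the bracket polynomial. There are 2^4 = 16 states.
For each crossing: s=0 is the vertical smoothing, s=1 horizontal. Crossing k contributes A^(sign_k * (1 - 2*s_k)); loop factor d = -A^2 - A^-2.
  state 0000: A-exp=+0, loops=3, term = A^0 * d^2
  state 0001: A-exp=+2, loops=2, term = A^2 * d^1
  state 0010: A-exp=-2, loops=2, term = A^-2 * d^1
  state 0011: A-exp=+0, loops=1, term = A^0 * d^0
  state 0100: A-exp=+2, loops=2, term = A^2 * d^1
  state 0101: A-exp=+4, loops=3, term = A^4 * d^2
  state 0110: A-exp=+0, loops=1, term = A^0 * d^0
  state 0111: A-exp=+2, loops=2, term = A^2 * d^1
  state 1000: A-exp=-2, loops=2, term = A^-2 * d^1
  state 1001: A-exp=+0, loops=1, term = A^0 * d^0
  state 1010: A-exp=-4, loops=3, term = A^-4 * d^2
  state 1011: A-exp=-2, loops=2, term = A^-2 * d^1
  state 1100: A-exp=+0, loops=1, term = A^0 * d^0
  state 1101: A-exp=+2, loops=2, term = A^2 * d^1
  state 1110: A-exp=-2, loops=2, term = A^-2 * d^1
  state 1111: A-exp=+0, loops=1, term = A^0 * d^0
Collect the terms by A-exponent (count of states per loop number):
Powers of d = -A^2 - A^-2: d^2 = A^4 + 2 + A^-4.
  A^4 * (d^2) = A^8 + 2*A^4 + 1
  A^2 * (4*d) = -4*A^4 - 4
  A^0 * (5 + d^2) = A^4 + 7 + A^-4
  A^-2 * (4*d) = -4 - 4*A^-4
  A^-4 * (d^2) = 1 + 2*A^-4 + A^-8
Summing the groups: <K> = A^8 - A^4 + 1 - A^-4 + A^-8

Answer: A^8 - A^4 + 1 - A^-4 + A^-8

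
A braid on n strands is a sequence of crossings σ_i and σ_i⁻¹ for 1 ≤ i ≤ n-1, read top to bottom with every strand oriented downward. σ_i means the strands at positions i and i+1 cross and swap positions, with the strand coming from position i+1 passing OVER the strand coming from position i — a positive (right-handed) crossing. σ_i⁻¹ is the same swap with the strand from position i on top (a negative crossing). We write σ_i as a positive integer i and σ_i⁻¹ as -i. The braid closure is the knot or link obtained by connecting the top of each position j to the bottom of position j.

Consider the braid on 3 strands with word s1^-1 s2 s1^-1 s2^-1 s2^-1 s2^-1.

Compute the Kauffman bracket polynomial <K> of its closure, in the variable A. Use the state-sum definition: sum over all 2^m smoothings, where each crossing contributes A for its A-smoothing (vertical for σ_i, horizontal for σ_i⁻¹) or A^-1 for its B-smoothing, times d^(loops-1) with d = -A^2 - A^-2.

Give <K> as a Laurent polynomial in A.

-A^12 + A^8 - A^4 + 2 - A^-4 + A^-8

Derivation:
Braid: s1^-1 s2 s1^-1 s2^-1 s2^-1 s2^-1 on 3 strands, 6 crossings.
Writhe w = (#positive) - (#negative) = 1 - 5 = -4.
State-sum expansion of <K>. There are 2^6 = 64 states.
Smooth each crossing (0=||, 1=⌣⌢); contribution A^(Σ sign_k(1-2s_k)) * d^(L-1).
Tabulate the states by total A-exponent and number of loops L (A-exp: L × count):
  A^6: L=4 ×1
  A^4: L=3 ×6
  A^2: L=2 ×12, L=4 ×3
  A^0: L=1 ×9, L=3 ×10, L=5 ×1
  A^-2: L=2 ×12, L=4 ×3
  A^-4: L=1 ×2, L=3 ×4
  A^-6: L=2 ×1
Each group contributes A^e * Σ count * d^(L-1):
Powers of d = -A^2 - A^-2: d^2 = A^4 + 2 + A^-4; d^3 = -A^6 - 3*A^2 - 3*A^-2 - A^-6; d^4 = A^8 + 4*A^4 + 6 + 4*A^-4 + A^-8.
  A^6 * (d^3) = -A^12 - 3*A^8 - 3*A^4 - 1
  A^4 * (6*d^2) = 6*A^8 + 12*A^4 + 6
  A^2 * (12*d + 3*d^3) = -3*A^8 - 21*A^4 - 21 - 3*A^-4
  A^0 * (9 + 10*d^2 + d^4) = A^8 + 14*A^4 + 35 + 14*A^-4 + A^-8
  A^-2 * (12*d + 3*d^3) = -3*A^4 - 21 - 21*A^-4 - 3*A^-8
  A^-4 * (2 + 4*d^2) = 4 + 10*A^-4 + 4*A^-8
  A^-6 * (d) = -A^-4 - A^-8
Summing the groups: <K> = -A^12 + A^8 - A^4 + 2 - A^-4 + A^-8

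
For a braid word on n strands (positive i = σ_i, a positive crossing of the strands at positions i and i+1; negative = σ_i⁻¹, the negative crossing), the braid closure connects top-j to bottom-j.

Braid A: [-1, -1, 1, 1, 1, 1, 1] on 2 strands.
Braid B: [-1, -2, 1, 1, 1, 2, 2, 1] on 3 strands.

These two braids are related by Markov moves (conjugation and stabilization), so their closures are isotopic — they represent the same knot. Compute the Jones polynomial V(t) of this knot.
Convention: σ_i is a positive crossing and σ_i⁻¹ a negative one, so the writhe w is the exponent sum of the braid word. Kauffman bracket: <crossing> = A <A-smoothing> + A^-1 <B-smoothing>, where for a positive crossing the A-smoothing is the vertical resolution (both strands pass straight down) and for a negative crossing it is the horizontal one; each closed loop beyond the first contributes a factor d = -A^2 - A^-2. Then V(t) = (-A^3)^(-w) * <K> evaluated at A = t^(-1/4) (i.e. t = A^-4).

-t^4 + t^3 + t

Derivation:
Markov-equivalent braids have isotopic closures, hence identical knot invariants. Strip the Markov moves from each word to reach a common short braid β, then compute V(t) once on β.
Braid A: s1^-1 s1^-1 s1 s1 s1 s1 s1 on 2 strands reduces by inverse Markov moves (closure unchanged at each step):
  Deconjugate: the word is γ·β·γ⁻¹ with γ = s1^-1 (prefix) and γ⁻¹ = s1 (suffix); strip both.
  Deconjugate: the word is γ·β·γ⁻¹ with γ = s1^-1 (prefix) and γ⁻¹ = s1 (suffix); strip both.
Reduced to β = s1 s1 s1 on 2 strands, 3 crossings.
Braid B: s1^-1 s2^-1 s1 s1 s1 s2 s2 s1 on 3 strands reduces by inverse Markov moves (closure unchanged at each step):
  Deconjugate: the word is γ·β·γ⁻¹ with γ = s1^-1 s2^-1 (prefix) and γ⁻¹ = s2 s1 (suffix); strip both.
  Destabilize: the word has the form β·s2 where s2 occurs only as the final letter (β ∈ B_2); drop it and the last strand → 2 strands.
Reduced to β = s1 s1 s1 on 2 strands, 3 crossings.
Both give the same β = s1 s1 s1 on 2 strands, so one state sum suffices:
Braid: s1 s1 s1 on 2 strands, 3 crossings.
Writhe w = (#positive) - (#negative) = 3 - 0 = 3.
Enumerate smoothing states for the bracket polynomial. There are 2^3 = 8 states.
Smooth each crossing (0=||, 1=⌣⌢); contribution A^(Σ sign_k(1-2s_k)) * d^(L-1).
  state 000: A-exp=+3, loops=2, term = A^3 * d^1
  state 001: A-exp=+1, loops=1, term = A^1 * d^0
  state 010: A-exp=+1, loops=1, term = A^1 * d^0
  state 011: A-exp=-1, loops=2, term = A^-1 * d^1
  state 100: A-exp=+1, loops=1, term = A^1 * d^0
  state 101: A-exp=-1, loops=2, term = A^-1 * d^1
  state 110: A-exp=-1, loops=2, term = A^-1 * d^1
  state 111: A-exp=-3, loops=3, term = A^-3 * d^2
Collect the terms by A-exponent (count of states per loop number):
Powers of d = -A^2 - A^-2: d^2 = A^4 + 2 + A^-4.
  A^3 * (d) = -A^5 - A
  A^1 * (3) = 3*A
  A^-1 * (3*d) = -3*A - 3*A^-3
  A^-3 * (d^2) = A + 2*A^-3 + A^-7
Summing the groups: <K> = -A^5 - A^-3 + A^-7
Normalise by the writhe: (-A^3)^(-w) = (-A^3)^(-3) = -A^-9, so f(A) = -A^-9 * <K> = A^-4 + A^-12 - A^-16.
Substitute A = t^(-1/4), i.e. A^e → t^(-e/4): V(t) = -t^4 + t^3 + t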